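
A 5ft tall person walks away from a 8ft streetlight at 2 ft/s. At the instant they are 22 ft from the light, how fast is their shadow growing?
10/3 ft/s

By similar triangles: 8/(x+s) = 5/s
Solving: s = 5x/3
ds/dt = 5/3 · dx/dt = 5/3 · 2 = 10/3 ft/s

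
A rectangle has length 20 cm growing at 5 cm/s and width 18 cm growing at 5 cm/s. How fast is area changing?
190 cm²/s

A = lw
dA/dt = w·dl/dt + l·dw/dt = 18·5 + 20·5 = 190 cm²/s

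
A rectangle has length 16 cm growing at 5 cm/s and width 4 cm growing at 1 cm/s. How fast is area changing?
36 cm²/s

A = lw
dA/dt = w·dl/dt + l·dw/dt = 4·5 + 16·1 = 36 cm²/s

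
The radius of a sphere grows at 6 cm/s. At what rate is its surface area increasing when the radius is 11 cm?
528π cm²/s

S = 4πr²
dS/dt = dS/dr · dr/dt = 8πr · 6
At r = 11: dS/dt = 528π cm²/s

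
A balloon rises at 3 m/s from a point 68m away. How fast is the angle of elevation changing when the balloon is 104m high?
0.013212 rad/s

tan(θ) = y/68
sec²(θ) · dθ/dt = (1/68) · dy/dt
dθ/dt = cos²(θ)/68 · 3 = 68/(68² + 104²) · 3
dθ/dt = 0.013212 rad/s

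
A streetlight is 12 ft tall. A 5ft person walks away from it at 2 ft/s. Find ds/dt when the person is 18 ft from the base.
10/7 ft/s

By similar triangles: 12/(x+s) = 5/s
Solving: s = 5x/7
ds/dt = 5/7 · dx/dt = 5/7 · 2 = 10/7 ft/s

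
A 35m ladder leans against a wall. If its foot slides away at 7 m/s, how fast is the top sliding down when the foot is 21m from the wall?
21/4 = 5.25 m/s

x² + y² = 35²
2x·dx/dt + 2y·dy/dt = 0
dy/dt = -x/y · dx/dt = -21/28 · 7 = -21/4 m/s
The top is descending at 21/4 = 5.25 m/s.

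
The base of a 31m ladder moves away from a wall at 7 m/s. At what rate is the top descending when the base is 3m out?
3√238/68 ≈ 0.6806 m/s

x² + y² = 31²
2x·dx/dt + 2y·dy/dt = 0
dy/dt = -x/y · dx/dt = -3/(2√238) · 7 = -3√238/68 m/s
The top is descending at 3√238/68 ≈ 0.6806 m/s.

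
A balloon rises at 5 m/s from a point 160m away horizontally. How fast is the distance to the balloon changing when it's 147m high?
735√47209/47209 ≈ 3.383 m/s

z² = 160² + y²
z = √(160² + 147²) = √47209
dz/dt = y/z · dy/dt = 147/√47209 · 5 = 735√47209/47209 ≈ 3.383 m/s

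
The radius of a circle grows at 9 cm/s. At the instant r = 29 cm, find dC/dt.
18π cm/s

C = 2πr
dC/dt = 2π · dr/dt = 2π · 9 = 18π cm/s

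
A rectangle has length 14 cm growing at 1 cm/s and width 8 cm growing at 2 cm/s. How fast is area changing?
36 cm²/s

A = lw
dA/dt = w·dl/dt + l·dw/dt = 8·1 + 14·2 = 36 cm²/s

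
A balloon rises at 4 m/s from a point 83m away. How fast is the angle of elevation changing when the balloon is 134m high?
0.013363 rad/s

tan(θ) = y/83
sec²(θ) · dθ/dt = (1/83) · dy/dt
dθ/dt = cos²(θ)/83 · 4 = 83/(83² + 134²) · 4
dθ/dt = 0.013363 rad/s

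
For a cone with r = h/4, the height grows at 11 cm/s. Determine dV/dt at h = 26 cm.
1859π/4 cm³/s

V = (1/3)π(h/4)²h = πh³/48
dV/dt = πh²/16 · 11
At h = 26: dV/dt = 1859π/4 cm³/s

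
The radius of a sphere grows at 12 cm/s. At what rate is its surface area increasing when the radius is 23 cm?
2208π cm²/s

S = 4πr²
dS/dt = dS/dr · dr/dt = 8πr · 12
At r = 23: dS/dt = 2208π cm²/s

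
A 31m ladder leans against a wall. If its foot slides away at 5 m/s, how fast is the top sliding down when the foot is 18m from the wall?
90√13/91 ≈ 3.566 m/s

x² + y² = 31²
2x·dx/dt + 2y·dy/dt = 0
dy/dt = -x/y · dx/dt = -18/(7√13) · 5 = -90√13/91 m/s
The top is descending at 90√13/91 ≈ 3.566 m/s.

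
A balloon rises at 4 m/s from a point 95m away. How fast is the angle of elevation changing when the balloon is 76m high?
0.025674 rad/s

tan(θ) = y/95
sec²(θ) · dθ/dt = (1/95) · dy/dt
dθ/dt = cos²(θ)/95 · 4 = 95/(95² + 76²) · 4
dθ/dt = 0.025674 rad/s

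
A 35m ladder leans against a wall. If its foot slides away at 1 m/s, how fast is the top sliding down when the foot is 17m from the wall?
17√26/156 ≈ 0.5557 m/s

x² + y² = 35²
2x·dx/dt + 2y·dy/dt = 0
dy/dt = -x/y · dx/dt = -17/(6√26) · 1 = -17√26/156 m/s
The top is descending at 17√26/156 ≈ 0.5557 m/s.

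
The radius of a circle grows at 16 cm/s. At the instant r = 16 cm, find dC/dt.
32π cm/s

C = 2πr
dC/dt = 2π · dr/dt = 2π · 16 = 32π cm/s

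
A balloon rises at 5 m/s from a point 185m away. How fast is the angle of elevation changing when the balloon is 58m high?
0.024608 rad/s

tan(θ) = y/185
sec²(θ) · dθ/dt = (1/185) · dy/dt
dθ/dt = cos²(θ)/185 · 5 = 185/(185² + 58²) · 5
dθ/dt = 0.024608 rad/s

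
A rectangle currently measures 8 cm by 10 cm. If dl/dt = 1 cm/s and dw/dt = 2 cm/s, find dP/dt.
6 cm/s

P = 2(l + w)
dP/dt = 2(dl/dt + dw/dt) = 2(1 + 2) = 6 cm/s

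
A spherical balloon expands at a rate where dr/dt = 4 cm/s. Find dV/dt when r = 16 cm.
4096π cm³/s

V = (4/3)πr³
dV/dt = dV/dr · dr/dt = 4πr² · 4
At r = 16: dV/dt = 4096π cm³/s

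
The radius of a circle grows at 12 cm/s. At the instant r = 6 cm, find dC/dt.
24π cm/s

C = 2πr
dC/dt = 2π · dr/dt = 2π · 12 = 24π cm/s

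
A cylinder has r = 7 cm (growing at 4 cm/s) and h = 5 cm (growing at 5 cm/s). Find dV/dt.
525π cm³/s

V = πr²h
dV/dt = 2πrh·dr/dt + πr²·dh/dt
= 2π(7)(5)(4) + π(7)²(5)
= 525π cm³/s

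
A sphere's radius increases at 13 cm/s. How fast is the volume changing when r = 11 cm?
6292π cm³/s

V = (4/3)πr³
dV/dt = dV/dr · dr/dt = 4πr² · 13
At r = 11: dV/dt = 6292π cm³/s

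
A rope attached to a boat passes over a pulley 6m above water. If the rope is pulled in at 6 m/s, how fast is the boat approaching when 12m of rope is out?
4√3 ≈ 6.928 m/s

rope² = x² + 6²
x = √(12² - 6²) = 6√3
dx/dt = (rope/x) · d(rope)/dt = (12/(6√3)) · (-6) = -4√3 m/s
The boat approaches at 4√3 ≈ 6.928 m/s.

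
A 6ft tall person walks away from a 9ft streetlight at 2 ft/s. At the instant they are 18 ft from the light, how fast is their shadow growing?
4 ft/s

By similar triangles: 9/(x+s) = 6/s
Solving: s = 6x/3
ds/dt = 6/3 · dx/dt = 2 · 2 = 4 ft/s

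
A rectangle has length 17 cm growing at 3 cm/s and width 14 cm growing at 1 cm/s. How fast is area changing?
59 cm²/s

A = lw
dA/dt = w·dl/dt + l·dw/dt = 14·3 + 17·1 = 59 cm²/s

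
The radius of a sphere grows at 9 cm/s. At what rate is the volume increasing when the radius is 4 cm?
576π cm³/s

V = (4/3)πr³
dV/dt = dV/dr · dr/dt = 4πr² · 9
At r = 4: dV/dt = 576π cm³/s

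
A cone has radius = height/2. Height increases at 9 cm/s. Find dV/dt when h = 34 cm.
2601π cm³/s

V = (1/3)π(h/2)²h = πh³/12
dV/dt = πh²/4 · 9
At h = 34: dV/dt = 2601π cm³/s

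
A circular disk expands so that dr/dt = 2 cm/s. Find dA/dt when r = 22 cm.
88π cm²/s

A = πr²
dA/dt = 2πr · dr/dt = 2π(22)(2) = 88π cm²/s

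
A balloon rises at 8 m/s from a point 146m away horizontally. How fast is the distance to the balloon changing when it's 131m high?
1048√38477/38477 ≈ 5.343 m/s

z² = 146² + y²
z = √(146² + 131²) = √38477
dz/dt = y/z · dy/dt = 131/√38477 · 8 = 1048√38477/38477 ≈ 5.343 m/s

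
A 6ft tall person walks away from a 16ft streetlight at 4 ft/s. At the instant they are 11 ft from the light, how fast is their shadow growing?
12/5 ft/s

By similar triangles: 16/(x+s) = 6/s
Solving: s = 6x/10
ds/dt = 6/10 · dx/dt = 3/5 · 4 = 12/5 ft/s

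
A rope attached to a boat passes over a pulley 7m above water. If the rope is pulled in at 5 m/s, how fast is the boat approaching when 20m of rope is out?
100√39/117 ≈ 5.338 m/s

rope² = x² + 7²
x = √(20² - 7²) = 3√39
dx/dt = (rope/x) · d(rope)/dt = (20/(3√39)) · (-5) = -100√39/117 m/s
The boat approaches at 100√39/117 ≈ 5.338 m/s.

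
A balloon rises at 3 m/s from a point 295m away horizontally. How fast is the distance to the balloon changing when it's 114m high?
342√100021/100021 ≈ 1.081 m/s

z² = 295² + y²
z = √(295² + 114²) = √100021
dz/dt = y/z · dy/dt = 114/√100021 · 3 = 342√100021/100021 ≈ 1.081 m/s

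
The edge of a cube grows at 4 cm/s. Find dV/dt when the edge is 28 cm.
9408 cm³/s

V = s³
dV/dt = 3s² · ds/dt = 3·28²·4 = 9408 cm³/s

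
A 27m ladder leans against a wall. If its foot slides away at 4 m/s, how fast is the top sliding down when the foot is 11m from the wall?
11√38/38 ≈ 1.784 m/s

x² + y² = 27²
2x·dx/dt + 2y·dy/dt = 0
dy/dt = -x/y · dx/dt = -11/(4√38) · 4 = -11√38/38 m/s
The top is descending at 11√38/38 ≈ 1.784 m/s.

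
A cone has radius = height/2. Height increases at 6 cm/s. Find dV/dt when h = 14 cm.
294π cm³/s

V = (1/3)π(h/2)²h = πh³/12
dV/dt = πh²/4 · 6
At h = 14: dV/dt = 294π cm³/s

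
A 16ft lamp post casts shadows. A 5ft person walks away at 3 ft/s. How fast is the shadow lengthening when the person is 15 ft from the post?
15/11 ft/s

By similar triangles: 16/(x+s) = 5/s
Solving: s = 5x/11
ds/dt = 5/11 · dx/dt = 5/11 · 3 = 15/11 ft/s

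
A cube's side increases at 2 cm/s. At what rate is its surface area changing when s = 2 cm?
48 cm²/s

A = 6s²
dA/dt = 12s · ds/dt = 12·2·2 = 48 cm²/s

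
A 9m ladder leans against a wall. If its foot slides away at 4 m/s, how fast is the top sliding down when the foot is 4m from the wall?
16√65/65 ≈ 1.985 m/s

x² + y² = 9²
2x·dx/dt + 2y·dy/dt = 0
dy/dt = -x/y · dx/dt = -4/√65 · 4 = -16√65/65 m/s
The top is descending at 16√65/65 ≈ 1.985 m/s.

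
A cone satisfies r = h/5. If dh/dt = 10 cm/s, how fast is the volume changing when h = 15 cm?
90π cm³/s

V = (1/3)π(h/5)²h = πh³/75
dV/dt = πh²/25 · 10
At h = 15: dV/dt = 90π cm³/s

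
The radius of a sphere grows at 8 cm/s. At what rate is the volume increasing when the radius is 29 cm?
26912π cm³/s

V = (4/3)πr³
dV/dt = dV/dr · dr/dt = 4πr² · 8
At r = 29: dV/dt = 26912π cm³/s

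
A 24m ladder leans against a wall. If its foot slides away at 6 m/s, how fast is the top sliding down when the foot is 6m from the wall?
2√15/5 ≈ 1.549 m/s

x² + y² = 24²
2x·dx/dt + 2y·dy/dt = 0
dy/dt = -x/y · dx/dt = -6/(6√15) · 6 = -2√15/5 m/s
The top is descending at 2√15/5 ≈ 1.549 m/s.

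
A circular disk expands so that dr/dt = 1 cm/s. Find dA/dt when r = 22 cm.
44π cm²/s

A = πr²
dA/dt = 2πr · dr/dt = 2π(22)(1) = 44π cm²/s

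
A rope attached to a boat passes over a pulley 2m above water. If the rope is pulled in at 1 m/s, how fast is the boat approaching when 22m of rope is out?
11√30/60 ≈ 1.004 m/s

rope² = x² + 2²
x = √(22² - 2²) = 4√30
dx/dt = (rope/x) · d(rope)/dt = (22/(4√30)) · (-1) = -11√30/60 m/s
The boat approaches at 11√30/60 ≈ 1.004 m/s.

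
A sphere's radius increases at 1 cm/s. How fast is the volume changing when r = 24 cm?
2304π cm³/s

V = (4/3)πr³
dV/dt = dV/dr · dr/dt = 4πr² · 1
At r = 24: dV/dt = 2304π cm³/s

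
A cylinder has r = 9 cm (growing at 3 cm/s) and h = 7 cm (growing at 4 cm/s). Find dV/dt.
702π cm³/s

V = πr²h
dV/dt = 2πrh·dr/dt + πr²·dh/dt
= 2π(9)(7)(3) + π(9)²(4)
= 702π cm³/s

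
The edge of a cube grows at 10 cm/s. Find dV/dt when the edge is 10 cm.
3000 cm³/s

V = s³
dV/dt = 3s² · ds/dt = 3·10²·10 = 3000 cm³/s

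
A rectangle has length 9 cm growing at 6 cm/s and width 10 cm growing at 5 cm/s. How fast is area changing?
105 cm²/s

A = lw
dA/dt = w·dl/dt + l·dw/dt = 10·6 + 9·5 = 105 cm²/s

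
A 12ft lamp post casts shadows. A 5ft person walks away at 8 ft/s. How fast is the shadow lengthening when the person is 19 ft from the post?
40/7 ft/s

By similar triangles: 12/(x+s) = 5/s
Solving: s = 5x/7
ds/dt = 5/7 · dx/dt = 5/7 · 8 = 40/7 ft/s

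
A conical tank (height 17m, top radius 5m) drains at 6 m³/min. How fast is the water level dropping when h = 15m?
578/(1875π) ≈ 0.09812 m/min

r/h = 5/17, so r = (5/17)h
V = (1/3)πr²h = (1/3)π((5/17)h)²h = (25/867)πh³
dV/dh = (25/289)πh²
dh/dt = (dV/dt)/(dV/dh) = -6/((25/289)π·15²) = -578/(1875π) m/min
The level is dropping at 578/(1875π) ≈ 0.09812 m/min.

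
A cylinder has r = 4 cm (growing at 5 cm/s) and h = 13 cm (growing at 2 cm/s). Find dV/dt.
552π cm³/s

V = πr²h
dV/dt = 2πrh·dr/dt + πr²·dh/dt
= 2π(4)(13)(5) + π(4)²(2)
= 552π cm³/s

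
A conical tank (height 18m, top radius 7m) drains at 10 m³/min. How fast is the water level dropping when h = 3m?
360/(49π) ≈ 2.339 m/min

r/h = 7/18, so r = (7/18)h
V = (1/3)πr²h = (1/3)π((7/18)h)²h = (49/972)πh³
dV/dh = (49/324)πh²
dh/dt = (dV/dt)/(dV/dh) = -10/((49/324)π·3²) = -360/(49π) m/min
The level is dropping at 360/(49π) ≈ 2.339 m/min.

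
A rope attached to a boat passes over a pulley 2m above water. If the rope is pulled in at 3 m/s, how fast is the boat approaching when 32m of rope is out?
16√255/85 ≈ 3.006 m/s

rope² = x² + 2²
x = √(32² - 2²) = 2√255
dx/dt = (rope/x) · d(rope)/dt = (32/(2√255)) · (-3) = -16√255/85 m/s
The boat approaches at 16√255/85 ≈ 3.006 m/s.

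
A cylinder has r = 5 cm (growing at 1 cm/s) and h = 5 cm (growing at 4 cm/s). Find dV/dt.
150π cm³/s

V = πr²h
dV/dt = 2πrh·dr/dt + πr²·dh/dt
= 2π(5)(5)(1) + π(5)²(4)
= 150π cm³/s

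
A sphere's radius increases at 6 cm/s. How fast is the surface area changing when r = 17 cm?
816π cm²/s

S = 4πr²
dS/dt = dS/dr · dr/dt = 8πr · 6
At r = 17: dS/dt = 816π cm²/s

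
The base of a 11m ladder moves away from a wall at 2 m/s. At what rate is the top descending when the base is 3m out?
3√7/14 ≈ 0.5669 m/s

x² + y² = 11²
2x·dx/dt + 2y·dy/dt = 0
dy/dt = -x/y · dx/dt = -3/(4√7) · 2 = -3√7/14 m/s
The top is descending at 3√7/14 ≈ 0.5669 m/s.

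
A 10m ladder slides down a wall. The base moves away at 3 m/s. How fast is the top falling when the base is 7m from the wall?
7√51/17 ≈ 2.941 m/s

x² + y² = 10²
2x·dx/dt + 2y·dy/dt = 0
dy/dt = -x/y · dx/dt = -7/√51 · 3 = -7√51/17 m/s
The top is descending at 7√51/17 ≈ 2.941 m/s.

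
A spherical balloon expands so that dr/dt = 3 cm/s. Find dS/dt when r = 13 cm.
312π cm²/s

S = 4πr²
dS/dt = dS/dr · dr/dt = 8πr · 3
At r = 13: dS/dt = 312π cm²/s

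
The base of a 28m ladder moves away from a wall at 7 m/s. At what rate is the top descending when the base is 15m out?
105√559/559 ≈ 4.441 m/s

x² + y² = 28²
2x·dx/dt + 2y·dy/dt = 0
dy/dt = -x/y · dx/dt = -15/√559 · 7 = -105√559/559 m/s
The top is descending at 105√559/559 ≈ 4.441 m/s.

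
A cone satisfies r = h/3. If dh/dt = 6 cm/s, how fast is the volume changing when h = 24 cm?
384π cm³/s

V = (1/3)π(h/3)²h = πh³/27
dV/dt = πh²/9 · 6
At h = 24: dV/dt = 384π cm³/s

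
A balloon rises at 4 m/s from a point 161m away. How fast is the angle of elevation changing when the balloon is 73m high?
0.020608 rad/s

tan(θ) = y/161
sec²(θ) · dθ/dt = (1/161) · dy/dt
dθ/dt = cos²(θ)/161 · 4 = 161/(161² + 73²) · 4
dθ/dt = 0.020608 rad/s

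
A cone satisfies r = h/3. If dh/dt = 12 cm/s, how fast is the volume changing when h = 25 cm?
2500π/3 cm³/s

V = (1/3)π(h/3)²h = πh³/27
dV/dt = πh²/9 · 12
At h = 25: dV/dt = 2500π/3 cm³/s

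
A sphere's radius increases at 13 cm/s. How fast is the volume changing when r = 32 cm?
53248π cm³/s

V = (4/3)πr³
dV/dt = dV/dr · dr/dt = 4πr² · 13
At r = 32: dV/dt = 53248π cm³/s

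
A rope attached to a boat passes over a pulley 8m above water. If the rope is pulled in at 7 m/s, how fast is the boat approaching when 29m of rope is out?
29√777/111 ≈ 7.283 m/s

rope² = x² + 8²
x = √(29² - 8²) = √777
dx/dt = (rope/x) · d(rope)/dt = (29/√777) · (-7) = -29√777/111 m/s
The boat approaches at 29√777/111 ≈ 7.283 m/s.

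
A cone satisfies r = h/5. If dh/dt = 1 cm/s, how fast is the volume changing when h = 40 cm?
64π cm³/s

V = (1/3)π(h/5)²h = πh³/75
dV/dt = πh²/25 · 1
At h = 40: dV/dt = 64π cm³/s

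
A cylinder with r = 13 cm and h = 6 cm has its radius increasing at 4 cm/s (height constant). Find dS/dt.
256π cm²/s

S = 2πrh + 2πr² (lateral + bases)
dS/dt = (2πh + 4πr)·dr/dt = (2π·6 + 4π·13)·4
= 256π cm²/s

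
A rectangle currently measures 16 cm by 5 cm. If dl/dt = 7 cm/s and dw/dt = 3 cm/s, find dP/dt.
20 cm/s

P = 2(l + w)
dP/dt = 2(dl/dt + dw/dt) = 2(7 + 3) = 20 cm/s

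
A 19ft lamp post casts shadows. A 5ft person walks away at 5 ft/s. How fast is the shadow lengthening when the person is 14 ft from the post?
25/14 ft/s

By similar triangles: 19/(x+s) = 5/s
Solving: s = 5x/14
ds/dt = 5/14 · dx/dt = 5/14 · 5 = 25/14 ft/s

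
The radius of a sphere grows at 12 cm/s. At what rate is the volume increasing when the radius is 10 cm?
4800π cm³/s

V = (4/3)πr³
dV/dt = dV/dr · dr/dt = 4πr² · 12
At r = 10: dV/dt = 4800π cm³/s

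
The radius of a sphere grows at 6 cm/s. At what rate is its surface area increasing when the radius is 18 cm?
864π cm²/s

S = 4πr²
dS/dt = dS/dr · dr/dt = 8πr · 6
At r = 18: dS/dt = 864π cm²/s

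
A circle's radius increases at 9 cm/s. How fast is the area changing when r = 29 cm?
522π cm²/s

A = πr²
dA/dt = 2πr · dr/dt = 2π(29)(9) = 522π cm²/s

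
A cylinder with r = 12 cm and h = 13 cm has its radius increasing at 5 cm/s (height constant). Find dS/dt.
370π cm²/s

S = 2πrh + 2πr² (lateral + bases)
dS/dt = (2πh + 4πr)·dr/dt = (2π·13 + 4π·12)·5
= 370π cm²/s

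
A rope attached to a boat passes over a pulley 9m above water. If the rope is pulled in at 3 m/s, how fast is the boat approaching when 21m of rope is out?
21√10/20 ≈ 3.32 m/s

rope² = x² + 9²
x = √(21² - 9²) = 6√10
dx/dt = (rope/x) · d(rope)/dt = (21/(6√10)) · (-3) = -21√10/20 m/s
The boat approaches at 21√10/20 ≈ 3.32 m/s.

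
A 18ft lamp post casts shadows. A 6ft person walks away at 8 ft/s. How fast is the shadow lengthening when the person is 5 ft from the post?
4 ft/s

By similar triangles: 18/(x+s) = 6/s
Solving: s = 6x/12
ds/dt = 6/12 · dx/dt = 1/2 · 8 = 4 ft/s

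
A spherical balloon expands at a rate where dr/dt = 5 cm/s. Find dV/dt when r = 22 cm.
9680π cm³/s

V = (4/3)πr³
dV/dt = dV/dr · dr/dt = 4πr² · 5
At r = 22: dV/dt = 9680π cm³/s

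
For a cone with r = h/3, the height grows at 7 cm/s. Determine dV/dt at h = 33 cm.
847π cm³/s

V = (1/3)π(h/3)²h = πh³/27
dV/dt = πh²/9 · 7
At h = 33: dV/dt = 847π cm³/s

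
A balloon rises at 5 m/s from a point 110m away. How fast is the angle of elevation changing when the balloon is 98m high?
0.025341 rad/s

tan(θ) = y/110
sec²(θ) · dθ/dt = (1/110) · dy/dt
dθ/dt = cos²(θ)/110 · 5 = 110/(110² + 98²) · 5
dθ/dt = 0.025341 rad/s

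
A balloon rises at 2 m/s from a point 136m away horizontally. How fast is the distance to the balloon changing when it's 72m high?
9√370/185 ≈ 0.9358 m/s

z² = 136² + y²
z = √(136² + 72²) = 8√370
dz/dt = y/z · dy/dt = 72/(8√370) · 2 = 9√370/185 ≈ 0.9358 m/s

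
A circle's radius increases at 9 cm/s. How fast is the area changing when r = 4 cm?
72π cm²/s

A = πr²
dA/dt = 2πr · dr/dt = 2π(4)(9) = 72π cm²/s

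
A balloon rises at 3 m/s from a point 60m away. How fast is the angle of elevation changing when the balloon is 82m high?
0.017435 rad/s

tan(θ) = y/60
sec²(θ) · dθ/dt = (1/60) · dy/dt
dθ/dt = cos²(θ)/60 · 3 = 60/(60² + 82²) · 3
dθ/dt = 0.017435 rad/s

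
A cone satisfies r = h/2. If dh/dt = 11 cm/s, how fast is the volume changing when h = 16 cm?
704π cm³/s

V = (1/3)π(h/2)²h = πh³/12
dV/dt = πh²/4 · 11
At h = 16: dV/dt = 704π cm³/s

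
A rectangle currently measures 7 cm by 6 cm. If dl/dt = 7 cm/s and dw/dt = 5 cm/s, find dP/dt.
24 cm/s

P = 2(l + w)
dP/dt = 2(dl/dt + dw/dt) = 2(7 + 5) = 24 cm/s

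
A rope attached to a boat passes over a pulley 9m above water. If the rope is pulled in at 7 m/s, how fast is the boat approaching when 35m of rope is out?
245√286/572 ≈ 7.244 m/s

rope² = x² + 9²
x = √(35² - 9²) = 2√286
dx/dt = (rope/x) · d(rope)/dt = (35/(2√286)) · (-7) = -245√286/572 m/s
The boat approaches at 245√286/572 ≈ 7.244 m/s.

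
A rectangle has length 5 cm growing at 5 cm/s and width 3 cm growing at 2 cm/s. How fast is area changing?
25 cm²/s

A = lw
dA/dt = w·dl/dt + l·dw/dt = 3·5 + 5·2 = 25 cm²/s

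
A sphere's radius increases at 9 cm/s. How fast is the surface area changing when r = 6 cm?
432π cm²/s

S = 4πr²
dS/dt = dS/dr · dr/dt = 8πr · 9
At r = 6: dS/dt = 432π cm²/s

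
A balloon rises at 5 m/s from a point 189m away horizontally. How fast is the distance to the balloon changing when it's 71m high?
355√40762/40762 ≈ 1.758 m/s

z² = 189² + y²
z = √(189² + 71²) = √40762
dz/dt = y/z · dy/dt = 71/√40762 · 5 = 355√40762/40762 ≈ 1.758 m/s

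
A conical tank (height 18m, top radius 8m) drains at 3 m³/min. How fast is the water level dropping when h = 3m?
27/(16π) ≈ 0.5371 m/min

r/h = 8/18, so r = (4/9)h
V = (1/3)πr²h = (1/3)π((4/9)h)²h = (16/243)πh³
dV/dh = (16/81)πh²
dh/dt = (dV/dt)/(dV/dh) = -3/((16/81)π·3²) = -27/(16π) m/min
The level is dropping at 27/(16π) ≈ 0.5371 m/min.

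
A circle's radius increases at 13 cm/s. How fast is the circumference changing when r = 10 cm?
26π cm/s

C = 2πr
dC/dt = 2π · dr/dt = 2π · 13 = 26π cm/s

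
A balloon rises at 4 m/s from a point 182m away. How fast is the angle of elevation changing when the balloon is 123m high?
0.015087 rad/s

tan(θ) = y/182
sec²(θ) · dθ/dt = (1/182) · dy/dt
dθ/dt = cos²(θ)/182 · 4 = 182/(182² + 123²) · 4
dθ/dt = 0.015087 rad/s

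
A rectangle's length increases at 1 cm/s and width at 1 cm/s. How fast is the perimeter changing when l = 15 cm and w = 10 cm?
4 cm/s

P = 2(l + w)
dP/dt = 2(dl/dt + dw/dt) = 2(1 + 1) = 4 cm/s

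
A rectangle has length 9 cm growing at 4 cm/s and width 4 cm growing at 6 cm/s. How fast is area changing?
70 cm²/s

A = lw
dA/dt = w·dl/dt + l·dw/dt = 4·4 + 9·6 = 70 cm²/s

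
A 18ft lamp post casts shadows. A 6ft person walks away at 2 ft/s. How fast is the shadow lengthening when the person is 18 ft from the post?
1 ft/s

By similar triangles: 18/(x+s) = 6/s
Solving: s = 6x/12
ds/dt = 6/12 · dx/dt = 1/2 · 2 = 1 ft/s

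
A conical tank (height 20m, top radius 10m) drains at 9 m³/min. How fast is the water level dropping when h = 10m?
9/(25π) ≈ 0.1146 m/min

r/h = 10/20, so r = (1/2)h
V = (1/3)πr²h = (1/3)π((1/2)h)²h = (1/12)πh³
dV/dh = (1/4)πh²
dh/dt = (dV/dt)/(dV/dh) = -9/((1/4)π·10²) = -9/(25π) m/min
The level is dropping at 9/(25π) ≈ 0.1146 m/min.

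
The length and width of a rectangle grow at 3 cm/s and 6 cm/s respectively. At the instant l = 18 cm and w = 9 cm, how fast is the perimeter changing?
18 cm/s

P = 2(l + w)
dP/dt = 2(dl/dt + dw/dt) = 2(3 + 6) = 18 cm/s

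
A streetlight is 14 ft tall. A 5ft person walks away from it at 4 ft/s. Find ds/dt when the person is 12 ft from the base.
20/9 ft/s

By similar triangles: 14/(x+s) = 5/s
Solving: s = 5x/9
ds/dt = 5/9 · dx/dt = 5/9 · 4 = 20/9 ft/s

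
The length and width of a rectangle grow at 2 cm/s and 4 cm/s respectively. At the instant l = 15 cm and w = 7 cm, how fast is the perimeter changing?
12 cm/s

P = 2(l + w)
dP/dt = 2(dl/dt + dw/dt) = 2(2 + 4) = 12 cm/s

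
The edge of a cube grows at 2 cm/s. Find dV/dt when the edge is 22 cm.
2904 cm³/s

V = s³
dV/dt = 3s² · ds/dt = 3·22²·2 = 2904 cm³/s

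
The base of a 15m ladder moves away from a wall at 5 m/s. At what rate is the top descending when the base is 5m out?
5√2/4 ≈ 1.768 m/s

x² + y² = 15²
2x·dx/dt + 2y·dy/dt = 0
dy/dt = -x/y · dx/dt = -5/(10√2) · 5 = -5√2/4 m/s
The top is descending at 5√2/4 ≈ 1.768 m/s.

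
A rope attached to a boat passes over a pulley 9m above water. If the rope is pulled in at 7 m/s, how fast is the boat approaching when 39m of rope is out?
91√10/40 ≈ 7.194 m/s

rope² = x² + 9²
x = √(39² - 9²) = 12√10
dx/dt = (rope/x) · d(rope)/dt = (39/(12√10)) · (-7) = -91√10/40 m/s
The boat approaches at 91√10/40 ≈ 7.194 m/s.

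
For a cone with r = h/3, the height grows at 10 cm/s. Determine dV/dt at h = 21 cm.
490π cm³/s

V = (1/3)π(h/3)²h = πh³/27
dV/dt = πh²/9 · 10
At h = 21: dV/dt = 490π cm³/s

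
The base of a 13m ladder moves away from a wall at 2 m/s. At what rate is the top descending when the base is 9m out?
9√22/22 ≈ 1.919 m/s

x² + y² = 13²
2x·dx/dt + 2y·dy/dt = 0
dy/dt = -x/y · dx/dt = -9/(2√22) · 2 = -9√22/22 m/s
The top is descending at 9√22/22 ≈ 1.919 m/s.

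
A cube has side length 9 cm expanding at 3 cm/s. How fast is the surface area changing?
324 cm²/s

A = 6s²
dA/dt = 12s · ds/dt = 12·9·3 = 324 cm²/s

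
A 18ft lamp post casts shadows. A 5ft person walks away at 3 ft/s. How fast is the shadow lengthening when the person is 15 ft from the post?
15/13 ft/s

By similar triangles: 18/(x+s) = 5/s
Solving: s = 5x/13
ds/dt = 5/13 · dx/dt = 5/13 · 3 = 15/13 ft/s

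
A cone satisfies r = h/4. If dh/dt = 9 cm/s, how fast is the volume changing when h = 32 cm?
576π cm³/s

V = (1/3)π(h/4)²h = πh³/48
dV/dt = πh²/16 · 9
At h = 32: dV/dt = 576π cm³/s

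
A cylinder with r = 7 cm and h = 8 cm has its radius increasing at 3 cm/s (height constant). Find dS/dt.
132π cm²/s

S = 2πrh + 2πr² (lateral + bases)
dS/dt = (2πh + 4πr)·dr/dt = (2π·8 + 4π·7)·3
= 132π cm²/s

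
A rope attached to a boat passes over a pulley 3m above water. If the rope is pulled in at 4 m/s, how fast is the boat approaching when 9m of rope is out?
3√2 ≈ 4.243 m/s

rope² = x² + 3²
x = √(9² - 3²) = 6√2
dx/dt = (rope/x) · d(rope)/dt = (9/(6√2)) · (-4) = -3√2 m/s
The boat approaches at 3√2 ≈ 4.243 m/s.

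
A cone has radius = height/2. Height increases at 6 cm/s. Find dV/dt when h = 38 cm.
2166π cm³/s

V = (1/3)π(h/2)²h = πh³/12
dV/dt = πh²/4 · 6
At h = 38: dV/dt = 2166π cm³/s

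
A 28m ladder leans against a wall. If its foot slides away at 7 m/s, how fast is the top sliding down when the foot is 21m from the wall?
3√7 ≈ 7.937 m/s

x² + y² = 28²
2x·dx/dt + 2y·dy/dt = 0
dy/dt = -x/y · dx/dt = -21/(7√7) · 7 = -3√7 m/s
The top is descending at 3√7 ≈ 7.937 m/s.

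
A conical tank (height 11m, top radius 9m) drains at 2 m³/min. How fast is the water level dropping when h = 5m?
242/(2025π) ≈ 0.03804 m/min

r/h = 9/11, so r = (9/11)h
V = (1/3)πr²h = (1/3)π((9/11)h)²h = (27/121)πh³
dV/dh = (81/121)πh²
dh/dt = (dV/dt)/(dV/dh) = -2/((81/121)π·5²) = -242/(2025π) m/min
The level is dropping at 242/(2025π) ≈ 0.03804 m/min.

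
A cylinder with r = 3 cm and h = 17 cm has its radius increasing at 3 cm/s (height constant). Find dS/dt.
138π cm²/s

S = 2πrh + 2πr² (lateral + bases)
dS/dt = (2πh + 4πr)·dr/dt = (2π·17 + 4π·3)·3
= 138π cm²/s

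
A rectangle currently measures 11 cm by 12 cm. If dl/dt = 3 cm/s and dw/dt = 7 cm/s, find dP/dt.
20 cm/s

P = 2(l + w)
dP/dt = 2(dl/dt + dw/dt) = 2(3 + 7) = 20 cm/s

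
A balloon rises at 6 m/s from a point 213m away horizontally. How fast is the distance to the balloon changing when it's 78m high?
156√5717/5717 ≈ 2.063 m/s

z² = 213² + y²
z = √(213² + 78²) = 3√5717
dz/dt = y/z · dy/dt = 78/(3√5717) · 6 = 156√5717/5717 ≈ 2.063 m/s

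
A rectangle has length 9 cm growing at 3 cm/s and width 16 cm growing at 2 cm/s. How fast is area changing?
66 cm²/s

A = lw
dA/dt = w·dl/dt + l·dw/dt = 16·3 + 9·2 = 66 cm²/s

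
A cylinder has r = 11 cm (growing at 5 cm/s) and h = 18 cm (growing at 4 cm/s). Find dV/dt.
2464π cm³/s

V = πr²h
dV/dt = 2πrh·dr/dt + πr²·dh/dt
= 2π(11)(18)(5) + π(11)²(4)
= 2464π cm³/s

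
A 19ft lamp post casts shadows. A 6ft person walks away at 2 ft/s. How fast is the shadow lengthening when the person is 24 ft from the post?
12/13 ft/s

By similar triangles: 19/(x+s) = 6/s
Solving: s = 6x/13
ds/dt = 6/13 · dx/dt = 6/13 · 2 = 12/13 ft/s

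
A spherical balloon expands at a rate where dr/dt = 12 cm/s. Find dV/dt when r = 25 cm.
30000π cm³/s

V = (4/3)πr³
dV/dt = dV/dr · dr/dt = 4πr² · 12
At r = 25: dV/dt = 30000π cm³/s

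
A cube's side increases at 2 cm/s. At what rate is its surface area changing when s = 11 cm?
264 cm²/s

A = 6s²
dA/dt = 12s · ds/dt = 12·11·2 = 264 cm²/s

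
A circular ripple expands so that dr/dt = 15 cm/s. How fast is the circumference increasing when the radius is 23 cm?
30π cm/s

C = 2πr
dC/dt = 2π · dr/dt = 2π · 15 = 30π cm/s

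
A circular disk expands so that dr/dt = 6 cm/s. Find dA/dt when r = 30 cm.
360π cm²/s

A = πr²
dA/dt = 2πr · dr/dt = 2π(30)(6) = 360π cm²/s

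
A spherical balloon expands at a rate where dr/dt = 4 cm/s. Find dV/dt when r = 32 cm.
16384π cm³/s

V = (4/3)πr³
dV/dt = dV/dr · dr/dt = 4πr² · 4
At r = 32: dV/dt = 16384π cm³/s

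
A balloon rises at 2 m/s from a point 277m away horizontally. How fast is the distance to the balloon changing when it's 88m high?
176√84473/84473 ≈ 0.6056 m/s

z² = 277² + y²
z = √(277² + 88²) = √84473
dz/dt = y/z · dy/dt = 88/√84473 · 2 = 176√84473/84473 ≈ 0.6056 m/s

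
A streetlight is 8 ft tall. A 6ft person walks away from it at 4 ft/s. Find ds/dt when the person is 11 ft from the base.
12 ft/s

By similar triangles: 8/(x+s) = 6/s
Solving: s = 6x/2
ds/dt = 6/2 · dx/dt = 3 · 4 = 12 ft/s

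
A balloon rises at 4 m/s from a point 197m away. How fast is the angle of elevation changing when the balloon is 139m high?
0.013556 rad/s

tan(θ) = y/197
sec²(θ) · dθ/dt = (1/197) · dy/dt
dθ/dt = cos²(θ)/197 · 4 = 197/(197² + 139²) · 4
dθ/dt = 0.013556 rad/s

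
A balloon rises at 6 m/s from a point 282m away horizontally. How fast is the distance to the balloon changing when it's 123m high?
246√10517/10517 ≈ 2.399 m/s

z² = 282² + y²
z = √(282² + 123²) = 3√10517
dz/dt = y/z · dy/dt = 123/(3√10517) · 6 = 246√10517/10517 ≈ 2.399 m/s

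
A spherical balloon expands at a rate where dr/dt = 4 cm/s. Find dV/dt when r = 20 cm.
6400π cm³/s

V = (4/3)πr³
dV/dt = dV/dr · dr/dt = 4πr² · 4
At r = 20: dV/dt = 6400π cm³/s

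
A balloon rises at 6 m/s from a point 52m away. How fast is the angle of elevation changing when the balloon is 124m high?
0.017257 rad/s

tan(θ) = y/52
sec²(θ) · dθ/dt = (1/52) · dy/dt
dθ/dt = cos²(θ)/52 · 6 = 52/(52² + 124²) · 6
dθ/dt = 0.017257 rad/s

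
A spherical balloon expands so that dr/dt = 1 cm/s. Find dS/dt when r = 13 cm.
104π cm²/s

S = 4πr²
dS/dt = dS/dr · dr/dt = 8πr · 1
At r = 13: dS/dt = 104π cm²/s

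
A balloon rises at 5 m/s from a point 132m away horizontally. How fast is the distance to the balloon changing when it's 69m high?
23√2465/493 ≈ 2.316 m/s

z² = 132² + y²
z = √(132² + 69²) = 3√2465
dz/dt = y/z · dy/dt = 69/(3√2465) · 5 = 23√2465/493 ≈ 2.316 m/s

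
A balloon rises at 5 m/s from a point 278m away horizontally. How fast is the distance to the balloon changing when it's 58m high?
145√20162/20162 ≈ 1.021 m/s

z² = 278² + y²
z = √(278² + 58²) = 2√20162
dz/dt = y/z · dy/dt = 58/(2√20162) · 5 = 145√20162/20162 ≈ 1.021 m/s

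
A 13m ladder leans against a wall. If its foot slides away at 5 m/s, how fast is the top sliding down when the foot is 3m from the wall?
3√10/8 ≈ 1.186 m/s

x² + y² = 13²
2x·dx/dt + 2y·dy/dt = 0
dy/dt = -x/y · dx/dt = -3/(4√10) · 5 = -3√10/8 m/s
The top is descending at 3√10/8 ≈ 1.186 m/s.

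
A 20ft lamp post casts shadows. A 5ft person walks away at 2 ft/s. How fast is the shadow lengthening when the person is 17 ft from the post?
2/3 ft/s

By similar triangles: 20/(x+s) = 5/s
Solving: s = 5x/15
ds/dt = 5/15 · dx/dt = 1/3 · 2 = 2/3 ft/s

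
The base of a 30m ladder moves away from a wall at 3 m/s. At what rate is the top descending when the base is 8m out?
12√209/209 ≈ 0.8301 m/s

x² + y² = 30²
2x·dx/dt + 2y·dy/dt = 0
dy/dt = -x/y · dx/dt = -8/(2√209) · 3 = -12√209/209 m/s
The top is descending at 12√209/209 ≈ 0.8301 m/s.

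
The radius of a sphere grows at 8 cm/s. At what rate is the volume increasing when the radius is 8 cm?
2048π cm³/s

V = (4/3)πr³
dV/dt = dV/dr · dr/dt = 4πr² · 8
At r = 8: dV/dt = 2048π cm³/s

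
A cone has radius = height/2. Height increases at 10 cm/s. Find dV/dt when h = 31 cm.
4805π/2 cm³/s

V = (1/3)π(h/2)²h = πh³/12
dV/dt = πh²/4 · 10
At h = 31: dV/dt = 4805π/2 cm³/s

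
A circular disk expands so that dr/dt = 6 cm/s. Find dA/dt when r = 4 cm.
48π cm²/s

A = πr²
dA/dt = 2πr · dr/dt = 2π(4)(6) = 48π cm²/s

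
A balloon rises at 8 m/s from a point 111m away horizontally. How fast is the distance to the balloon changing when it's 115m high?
460√25546/12773 ≈ 5.756 m/s

z² = 111² + y²
z = √(111² + 115²) = √25546
dz/dt = y/z · dy/dt = 115/√25546 · 8 = 460√25546/12773 ≈ 5.756 m/s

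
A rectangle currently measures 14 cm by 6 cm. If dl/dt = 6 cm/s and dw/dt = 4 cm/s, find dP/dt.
20 cm/s

P = 2(l + w)
dP/dt = 2(dl/dt + dw/dt) = 2(6 + 4) = 20 cm/s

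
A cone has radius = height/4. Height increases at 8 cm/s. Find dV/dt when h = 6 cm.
18π cm³/s

V = (1/3)π(h/4)²h = πh³/48
dV/dt = πh²/16 · 8
At h = 6: dV/dt = 18π cm³/s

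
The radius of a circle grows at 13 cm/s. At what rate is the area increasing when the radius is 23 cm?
598π cm²/s

A = πr²
dA/dt = 2πr · dr/dt = 2π(23)(13) = 598π cm²/s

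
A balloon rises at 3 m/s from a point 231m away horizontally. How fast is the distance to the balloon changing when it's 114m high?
114√7373/7373 ≈ 1.328 m/s

z² = 231² + y²
z = √(231² + 114²) = 3√7373
dz/dt = y/z · dy/dt = 114/(3√7373) · 3 = 114√7373/7373 ≈ 1.328 m/s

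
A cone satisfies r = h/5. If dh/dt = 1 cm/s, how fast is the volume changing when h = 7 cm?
49π/25 cm³/s

V = (1/3)π(h/5)²h = πh³/75
dV/dt = πh²/25 · 1
At h = 7: dV/dt = 49π/25 cm³/s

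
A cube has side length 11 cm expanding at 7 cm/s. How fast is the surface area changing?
924 cm²/s

A = 6s²
dA/dt = 12s · ds/dt = 12·11·7 = 924 cm²/s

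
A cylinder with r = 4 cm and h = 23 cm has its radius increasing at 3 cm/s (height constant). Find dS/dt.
186π cm²/s

S = 2πrh + 2πr² (lateral + bases)
dS/dt = (2πh + 4πr)·dr/dt = (2π·23 + 4π·4)·3
= 186π cm²/s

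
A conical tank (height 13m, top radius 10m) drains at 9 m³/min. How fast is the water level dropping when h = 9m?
169/(900π) ≈ 0.05977 m/min

r/h = 10/13, so r = (10/13)h
V = (1/3)πr²h = (1/3)π((10/13)h)²h = (100/507)πh³
dV/dh = (100/169)πh²
dh/dt = (dV/dt)/(dV/dh) = -9/((100/169)π·9²) = -169/(900π) m/min
The level is dropping at 169/(900π) ≈ 0.05977 m/min.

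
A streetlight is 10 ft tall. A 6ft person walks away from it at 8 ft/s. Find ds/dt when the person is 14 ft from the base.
12 ft/s

By similar triangles: 10/(x+s) = 6/s
Solving: s = 6x/4
ds/dt = 6/4 · dx/dt = 3/2 · 8 = 12 ft/s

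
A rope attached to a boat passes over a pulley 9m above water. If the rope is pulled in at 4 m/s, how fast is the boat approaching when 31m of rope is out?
31√55/55 ≈ 4.18 m/s

rope² = x² + 9²
x = √(31² - 9²) = 4√55
dx/dt = (rope/x) · d(rope)/dt = (31/(4√55)) · (-4) = -31√55/55 m/s
The boat approaches at 31√55/55 ≈ 4.18 m/s.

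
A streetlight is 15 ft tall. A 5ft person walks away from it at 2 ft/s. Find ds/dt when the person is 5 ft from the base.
1 ft/s

By similar triangles: 15/(x+s) = 5/s
Solving: s = 5x/10
ds/dt = 5/10 · dx/dt = 1/2 · 2 = 1 ft/s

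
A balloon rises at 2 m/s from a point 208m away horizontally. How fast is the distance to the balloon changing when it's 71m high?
142√48305/48305 ≈ 0.6461 m/s

z² = 208² + y²
z = √(208² + 71²) = √48305
dz/dt = y/z · dy/dt = 71/√48305 · 2 = 142√48305/48305 ≈ 0.6461 m/s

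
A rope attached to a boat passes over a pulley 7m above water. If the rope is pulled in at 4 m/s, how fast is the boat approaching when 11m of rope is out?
11√2/3 ≈ 5.185 m/s

rope² = x² + 7²
x = √(11² - 7²) = 6√2
dx/dt = (rope/x) · d(rope)/dt = (11/(6√2)) · (-4) = -11√2/3 m/s
The boat approaches at 11√2/3 ≈ 5.185 m/s.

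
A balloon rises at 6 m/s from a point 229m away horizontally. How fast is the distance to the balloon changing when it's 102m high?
612√62845/62845 ≈ 2.441 m/s

z² = 229² + y²
z = √(229² + 102²) = √62845
dz/dt = y/z · dy/dt = 102/√62845 · 6 = 612√62845/62845 ≈ 2.441 m/s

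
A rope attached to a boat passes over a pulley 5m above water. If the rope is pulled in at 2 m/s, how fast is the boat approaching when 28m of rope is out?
56√759/759 ≈ 2.033 m/s

rope² = x² + 5²
x = √(28² - 5²) = √759
dx/dt = (rope/x) · d(rope)/dt = (28/√759) · (-2) = -56√759/759 m/s
The boat approaches at 56√759/759 ≈ 2.033 m/s.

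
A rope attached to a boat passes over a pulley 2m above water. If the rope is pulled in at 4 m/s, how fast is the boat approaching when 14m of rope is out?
7√3/3 ≈ 4.041 m/s

rope² = x² + 2²
x = √(14² - 2²) = 8√3
dx/dt = (rope/x) · d(rope)/dt = (14/(8√3)) · (-4) = -7√3/3 m/s
The boat approaches at 7√3/3 ≈ 4.041 m/s.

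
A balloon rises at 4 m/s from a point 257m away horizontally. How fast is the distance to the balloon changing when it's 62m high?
248√69893/69893 ≈ 0.9381 m/s

z² = 257² + y²
z = √(257² + 62²) = √69893
dz/dt = y/z · dy/dt = 62/√69893 · 4 = 248√69893/69893 ≈ 0.9381 m/s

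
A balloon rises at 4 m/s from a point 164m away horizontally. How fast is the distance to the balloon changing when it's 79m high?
316√33137/33137 ≈ 1.736 m/s

z² = 164² + y²
z = √(164² + 79²) = √33137
dz/dt = y/z · dy/dt = 79/√33137 · 4 = 316√33137/33137 ≈ 1.736 m/s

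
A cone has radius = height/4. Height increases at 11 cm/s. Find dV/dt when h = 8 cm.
44π cm³/s

V = (1/3)π(h/4)²h = πh³/48
dV/dt = πh²/16 · 11
At h = 8: dV/dt = 44π cm³/s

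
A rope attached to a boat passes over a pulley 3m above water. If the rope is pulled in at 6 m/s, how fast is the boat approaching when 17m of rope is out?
51√70/70 ≈ 6.096 m/s

rope² = x² + 3²
x = √(17² - 3²) = 2√70
dx/dt = (rope/x) · d(rope)/dt = (17/(2√70)) · (-6) = -51√70/70 m/s
The boat approaches at 51√70/70 ≈ 6.096 m/s.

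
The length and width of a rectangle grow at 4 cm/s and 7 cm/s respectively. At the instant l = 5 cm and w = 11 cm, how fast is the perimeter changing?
22 cm/s

P = 2(l + w)
dP/dt = 2(dl/dt + dw/dt) = 2(4 + 7) = 22 cm/s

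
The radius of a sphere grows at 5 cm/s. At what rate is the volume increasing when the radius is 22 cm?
9680π cm³/s

V = (4/3)πr³
dV/dt = dV/dr · dr/dt = 4πr² · 5
At r = 22: dV/dt = 9680π cm³/s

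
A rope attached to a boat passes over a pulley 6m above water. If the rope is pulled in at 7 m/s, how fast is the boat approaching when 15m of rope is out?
5√21/3 ≈ 7.638 m/s

rope² = x² + 6²
x = √(15² - 6²) = 3√21
dx/dt = (rope/x) · d(rope)/dt = (15/(3√21)) · (-7) = -5√21/3 m/s
The boat approaches at 5√21/3 ≈ 7.638 m/s.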